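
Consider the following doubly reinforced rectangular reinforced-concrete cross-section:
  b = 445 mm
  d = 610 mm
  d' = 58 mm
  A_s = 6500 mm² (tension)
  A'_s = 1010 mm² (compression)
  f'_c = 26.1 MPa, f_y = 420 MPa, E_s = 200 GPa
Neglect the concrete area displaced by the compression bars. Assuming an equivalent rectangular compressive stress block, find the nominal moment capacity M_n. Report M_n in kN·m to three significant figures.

M_n ≈ 1370 kN·m

Assume both tension and compression steel yield.
Net tension couple steel: A_s − A'_s = 5490 mm².
a = (A_s − A'_s) f_y / (0.85 f'_c b) = 2305800/(0.85 × 26.1 × 445) = 233.56 mm.
c = a/β₁ = 233.56/0.85 = 274.78 mm; ε'_s = 0.003(c − d')/c = 0.0024 ≥ f_y/E_s = 0.0021, so compression steel does yield.
M_n = (A_s − A'_s) f_y (d − a/2) + A'_s f_y (d − d') = [2305800 × (610 − 116.78) + 424200 × (610 − 58)] × 10⁻⁶ = 1137.27 + 234.16 = 1371.43 kN·m.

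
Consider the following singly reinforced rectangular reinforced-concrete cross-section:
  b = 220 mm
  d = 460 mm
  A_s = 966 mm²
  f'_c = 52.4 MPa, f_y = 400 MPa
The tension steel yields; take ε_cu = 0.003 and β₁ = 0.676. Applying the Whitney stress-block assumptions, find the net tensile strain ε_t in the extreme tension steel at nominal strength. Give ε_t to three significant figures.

ε_t ≈ 0.0207

a = A_s f_y/(0.85 f'_c b) = 39.43 mm.
β₁ = 0.676, so c = a/β₁ = 39.43/0.676 = 58.33 mm.
From the linear strain diagram with ε_cu = 0.003: ε_t = 0.003 (d − c)/c = 0.003 × (460 − 58.33)/58.33 = 0.0207.
Since ε_t ≥ 0.005, the section is tension-controlled.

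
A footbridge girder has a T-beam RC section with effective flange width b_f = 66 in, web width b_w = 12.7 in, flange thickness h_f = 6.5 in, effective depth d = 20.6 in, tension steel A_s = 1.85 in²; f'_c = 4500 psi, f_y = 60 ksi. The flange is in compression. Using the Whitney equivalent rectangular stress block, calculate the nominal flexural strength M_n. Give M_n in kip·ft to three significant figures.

Tension: T = A_s f_y = 1.85 × 60 = 111 kips.
Try a within the flange: a = T/(0.85 f'_c b_f) = 111/(0.85 × 4.5 × 66) = 0.440 in.
Since a = 0.440 ≤ h_f = 6.5 in, the stress block lies entirely in the flange; analyse as a rectangular beam of width b_f.
M_n = T(d − a/2) = 111 × (20.6 − 0.22) = 2262.2 kip·in.
M_n = 2262.2/12 = 188.52 kip·ft.

M_n ≈ 189 kip·ft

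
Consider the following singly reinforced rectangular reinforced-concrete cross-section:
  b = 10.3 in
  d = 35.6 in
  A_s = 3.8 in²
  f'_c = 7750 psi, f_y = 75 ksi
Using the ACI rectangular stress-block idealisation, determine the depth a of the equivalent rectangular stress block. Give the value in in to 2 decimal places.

T = A_s f_y = 3.8 × 75 = 285 kips.
a = T/(0.85 f'_c b) = 285/(0.85 × 7.75 × 10.3) = 4.20 in.

a ≈ 4.20 in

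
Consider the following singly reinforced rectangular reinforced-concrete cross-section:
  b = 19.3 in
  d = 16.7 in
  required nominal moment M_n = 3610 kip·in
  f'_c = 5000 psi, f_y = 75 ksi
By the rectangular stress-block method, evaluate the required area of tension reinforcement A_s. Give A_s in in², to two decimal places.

A_s ≈ 3.15 in²

From M_n = 0.85 f'_c a b (d − a/2):
a = d − √(d² − 2M_n/(0.85 f'_c b)) = 16.7 − √(16.7² − 2 × 3610/(0.85 × 5 × 19.3)) = 2.884 in.
A_s = 0.85 f'_c a b / f_y = 0.85 × 5 × 2.884 × 19.3 / 75 = 3.154 in².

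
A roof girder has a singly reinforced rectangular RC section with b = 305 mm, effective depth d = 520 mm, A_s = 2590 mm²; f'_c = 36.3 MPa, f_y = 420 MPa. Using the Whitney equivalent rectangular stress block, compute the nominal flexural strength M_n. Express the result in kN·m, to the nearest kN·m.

T = A_s f_y = 2590 × 420 = 1087800 N = 1087.8 kN.
From C = T: a = T/(0.85 f'_c b) = 1087800/(0.85 × 36.3 × 305) = 115.59 mm.
M_n = T(d − a/2) = 1087.8 kN × (520 − 57.795) mm = 502.79 kN·m.

M_n ≈ 503 kN·m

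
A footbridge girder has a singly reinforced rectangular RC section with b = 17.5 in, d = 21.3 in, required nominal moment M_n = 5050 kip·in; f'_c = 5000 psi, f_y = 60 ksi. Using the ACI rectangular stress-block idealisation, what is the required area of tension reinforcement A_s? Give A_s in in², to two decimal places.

From M_n = 0.85 f'_c a b (d − a/2):
a = d − √(d² − 2M_n/(0.85 f'_c b)) = 21.3 − √(21.3² − 2 × 5050/(0.85 × 5 × 17.5)) = 3.470 in.
A_s = 0.85 f'_c a b / f_y = 0.85 × 5 × 3.470 × 17.5 / 60 = 4.301 in².

A_s ≈ 4.30 in²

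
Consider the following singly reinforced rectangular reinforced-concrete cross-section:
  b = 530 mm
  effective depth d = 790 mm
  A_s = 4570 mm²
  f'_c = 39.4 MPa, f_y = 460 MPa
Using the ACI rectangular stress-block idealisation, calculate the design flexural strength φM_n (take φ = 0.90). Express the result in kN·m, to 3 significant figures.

T = A_s f_y = 4570 × 460 = 2102200 N = 2102.2 kN.
From C = T: a = T/(0.85 f'_c b) = 2102200/(0.85 × 39.4 × 530) = 118.44 mm.
M_n = T(d − a/2) = 2102.2 kN × (790 − 59.22) mm = 1536.25 kN·m.
φM_n = 0.90 × 1536.25 = 1382.63 kN·m.

φM_n ≈ 1380 kN·m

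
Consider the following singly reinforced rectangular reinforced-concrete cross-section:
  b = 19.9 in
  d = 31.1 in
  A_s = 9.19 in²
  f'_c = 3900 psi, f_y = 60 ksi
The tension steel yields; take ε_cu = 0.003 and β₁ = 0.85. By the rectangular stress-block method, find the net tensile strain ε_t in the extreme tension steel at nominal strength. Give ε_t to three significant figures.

ε_t ≈ 0.00649

a = A_s f_y/(0.85 f'_c b) = 8.359 in.
β₁ = 0.85, so c = a/β₁ = 8.359/0.85 = 9.834 in.
From the linear strain diagram with ε_cu = 0.003: ε_t = 0.003 (d − c)/c = 0.003 × (31.1 − 9.834)/9.834 = 0.00649.
Since ε_t ≥ 0.005, the section is tension-controlled.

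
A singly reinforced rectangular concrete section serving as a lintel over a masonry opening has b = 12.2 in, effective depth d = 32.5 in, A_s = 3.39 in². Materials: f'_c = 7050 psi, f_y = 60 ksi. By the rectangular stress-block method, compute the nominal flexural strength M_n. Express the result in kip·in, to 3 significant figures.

T = A_s f_y = 3.39 × 60 = 203.4 kips.
a = T/(0.85 f'_c b) = 203.4/(0.85 × 7.05 × 12.2) = 2.782 in.
M_n = T(d − a/2) = 203.4 × (32.5 − 1.391) = 6327.6 kip·in.

M_n ≈ 6330 kip·in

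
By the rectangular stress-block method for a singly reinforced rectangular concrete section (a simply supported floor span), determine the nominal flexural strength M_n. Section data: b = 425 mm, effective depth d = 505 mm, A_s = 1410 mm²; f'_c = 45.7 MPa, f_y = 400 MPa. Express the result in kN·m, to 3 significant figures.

T = A_s f_y = 1410 × 400 = 564000 N = 564 kN.
From C = T: a = T/(0.85 f'_c b) = 564000/(0.85 × 45.7 × 425) = 34.16 mm.
M_n = T(d − a/2) = 564 kN × (505 − 17.08) mm = 275.19 kN·m.

M_n ≈ 275 kN·m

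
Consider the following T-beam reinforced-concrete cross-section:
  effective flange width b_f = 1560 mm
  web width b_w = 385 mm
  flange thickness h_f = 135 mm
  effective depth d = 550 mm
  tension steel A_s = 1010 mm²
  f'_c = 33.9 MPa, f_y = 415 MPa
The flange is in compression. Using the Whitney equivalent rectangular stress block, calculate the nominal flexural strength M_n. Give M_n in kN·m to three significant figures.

Tension: T = A_s f_y = 1010 × 415 = 419150 N.
Try a within the flange: a = T/(0.85 f'_c b_f) = 419150/(0.85 × 33.9 × 1560) = 9.32 mm.
Since a = 9.32 ≤ h_f = 135 mm, the stress block lies entirely in the flange; analyse as a rectangular beam of width b_f.
M_n = T(d − a/2) = 419150 × (550 − 4.66) = 228.58 × 10⁶ N·mm.
M_n = 228.58 kN·m.

M_n ≈ 229 kN·m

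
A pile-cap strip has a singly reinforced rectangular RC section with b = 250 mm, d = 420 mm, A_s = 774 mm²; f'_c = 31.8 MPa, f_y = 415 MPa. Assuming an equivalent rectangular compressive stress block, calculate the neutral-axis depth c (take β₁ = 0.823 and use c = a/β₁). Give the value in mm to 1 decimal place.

c ≈ 57.8 mm

T = A_s f_y = 774 × 415 = 321210 N = 321.21 kN.
Setting C = 0.85 f'_c a b equal to T: a = 321210/(0.85 × 31.8 × 250) = 47.534 mm.
With β₁ = 0.823, c = a/β₁ = 47.534/0.823 = 57.8 mm.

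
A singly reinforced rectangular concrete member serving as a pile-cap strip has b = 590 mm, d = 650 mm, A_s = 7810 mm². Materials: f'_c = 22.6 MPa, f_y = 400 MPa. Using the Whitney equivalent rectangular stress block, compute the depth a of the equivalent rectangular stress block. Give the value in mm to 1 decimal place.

a ≈ 275.6 mm

T = A_s f_y = 7810 × 400 = 3124000 N = 3124 kN.
Setting C = 0.85 f'_c a b equal to T: a = 3124000/(0.85 × 22.6 × 590) = 275.6 mm.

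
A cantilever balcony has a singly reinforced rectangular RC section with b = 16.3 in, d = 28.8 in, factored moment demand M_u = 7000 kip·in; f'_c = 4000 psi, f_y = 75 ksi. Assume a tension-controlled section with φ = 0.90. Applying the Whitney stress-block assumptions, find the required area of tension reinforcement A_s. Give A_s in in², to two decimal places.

A_s ≈ 3.97 in²

M_n = M_u/φ = 7000/0.90 = 7777.78 kip·in.
From M_n = 0.85 f'_c a b (d − a/2):
a = d − √(d² − 2M_n/(0.85 f'_c b)) = 28.8 − √(28.8² − 2 × 7777.78/(0.85 × 4 × 16.3)) = 5.374 in.
A_s = 0.85 f'_c a b / f_y = 0.85 × 4 × 5.374 × 16.3 / 75 = 3.971 in².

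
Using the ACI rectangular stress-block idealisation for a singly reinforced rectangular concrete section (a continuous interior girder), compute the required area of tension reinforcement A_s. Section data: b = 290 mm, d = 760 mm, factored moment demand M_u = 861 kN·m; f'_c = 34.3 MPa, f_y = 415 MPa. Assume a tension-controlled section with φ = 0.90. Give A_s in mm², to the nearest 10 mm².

A_s ≈ 3410 mm²

M_n = M_u/φ = 861/0.90 = 956.667 kN·m.
With M_n = 0.85 f'_c a b (d − a/2), solve the quadratic for a:
a = d − √(d² − 2M_n/(0.85 f'_c b)) = 760 − √(760² − 2 × 956.667×10⁶/(0.85 × 34.3 × 290)) = 167.29 mm.
A_s = 0.85 f'_c a b / f_y = 0.85 × 34.3 × 167.29 × 290 / 415 = 3408.3 mm².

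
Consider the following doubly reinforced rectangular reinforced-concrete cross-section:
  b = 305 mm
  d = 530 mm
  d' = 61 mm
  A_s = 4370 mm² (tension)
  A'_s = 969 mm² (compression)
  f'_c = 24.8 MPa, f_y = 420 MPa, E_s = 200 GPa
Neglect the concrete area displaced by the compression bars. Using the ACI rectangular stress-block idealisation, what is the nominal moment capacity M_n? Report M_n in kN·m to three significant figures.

M_n ≈ 789 kN·m

Assume both tension and compression steel yield.
Net tension couple steel: A_s − A'_s = 3401 mm².
a = (A_s − A'_s) f_y / (0.85 f'_c b) = 1428420/(0.85 × 24.8 × 305) = 222.17 mm.
c = a/β₁ = 222.17/0.85 = 261.38 mm; ε'_s = 0.003(c − d')/c = 0.0023 ≥ f_y/E_s = 0.0021, so compression steel does yield.
M_n = (A_s − A'_s) f_y (d − a/2) + A'_s f_y (d − d') = [1428420 × (530 − 111.085) + 406980 × (530 − 61)] × 10⁻⁶ = 598.39 + 190.87 = 789.26 kN·m.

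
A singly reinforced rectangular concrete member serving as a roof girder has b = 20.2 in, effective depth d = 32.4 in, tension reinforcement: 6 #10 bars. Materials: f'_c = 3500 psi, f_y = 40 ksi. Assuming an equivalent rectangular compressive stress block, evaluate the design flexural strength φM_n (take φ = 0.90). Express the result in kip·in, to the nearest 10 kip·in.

A_s = 6 × 1.27 = 7.62 in².
T = A_s f_y = 7.62 × 40 = 304.8 kips.
a = T/(0.85 f'_c b) = 304.8/(0.85 × 3.5 × 20.2) = 5.072 in.
M_n = T(d − a/2) = 304.8 × (32.4 − 2.536) = 9102.5 kip·in.
φM_n = 0.90 × 9102.5 = 8192.3 kip·in.

φM_n ≈ 8190 kip·in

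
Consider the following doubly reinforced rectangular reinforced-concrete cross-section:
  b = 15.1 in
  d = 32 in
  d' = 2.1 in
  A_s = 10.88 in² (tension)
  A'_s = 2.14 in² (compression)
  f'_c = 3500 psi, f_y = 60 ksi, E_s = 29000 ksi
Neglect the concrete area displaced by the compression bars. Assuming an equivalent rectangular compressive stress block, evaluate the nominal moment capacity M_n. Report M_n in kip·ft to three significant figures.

M_n ≈ 1460 kip·ft

Assume both steels yield.
a = (A_s − A'_s) f_y/(0.85 f'_c b) = (10.88 − 2.14) × 60/(0.85 × 3.5 × 15.1) = 11.673 in.
c = a/β₁ = 11.673/0.85 = 13.733 in; ε'_s = 0.003(c − d')/c = 0.0025 ≥ ε_y = 0.0021, so the compression steel yields.
M_n = (A_s − A'_s) f_y (d − a/2) + A'_s f_y (d − d') = 524.4 × (32 − 5.8365) + 128.4 × (32 − 2.1) = 13720.1 + 3839.2 = 17559.3 kip·in = 17559.3/12 = 1463.28 kip·ft.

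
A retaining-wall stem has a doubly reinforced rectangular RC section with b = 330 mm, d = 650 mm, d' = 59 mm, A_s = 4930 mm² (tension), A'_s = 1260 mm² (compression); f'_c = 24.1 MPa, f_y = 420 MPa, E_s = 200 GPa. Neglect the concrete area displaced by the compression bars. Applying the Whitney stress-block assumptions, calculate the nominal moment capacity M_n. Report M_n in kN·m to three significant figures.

M_n ≈ 1140 kN·m

Assume both tension and compression steel yield.
Net tension couple steel: A_s − A'_s = 3670 mm².
a = (A_s − A'_s) f_y / (0.85 f'_c b) = 1541400/(0.85 × 24.1 × 330) = 228.02 mm.
c = a/β₁ = 228.02/0.85 = 268.26 mm; ε'_s = 0.003(c − d')/c = 0.0023 ≥ f_y/E_s = 0.0021, so compression steel does yield.
M_n = (A_s − A'_s) f_y (d − a/2) + A'_s f_y (d − d') = [1541400 × (650 − 114.01) + 529200 × (650 − 59)] × 10⁻⁶ = 826.17 + 312.76 = 1138.93 kN·m.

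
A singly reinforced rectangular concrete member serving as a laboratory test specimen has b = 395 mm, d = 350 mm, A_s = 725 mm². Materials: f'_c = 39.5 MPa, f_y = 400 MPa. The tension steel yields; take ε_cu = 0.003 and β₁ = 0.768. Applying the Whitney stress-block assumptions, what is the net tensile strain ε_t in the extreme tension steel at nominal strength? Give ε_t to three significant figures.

a = A_s f_y/(0.85 f'_c b) = 21.87 mm.
β₁ = 0.768, so c = a/β₁ = 21.87/0.768 = 28.48 mm.
From the linear strain diagram with ε_cu = 0.003: ε_t = 0.003 (d − c)/c = 0.003 × (350 − 28.48)/28.48 = 0.0339.
Since ε_t ≥ 0.005, the section is tension-controlled.

ε_t ≈ 0.0339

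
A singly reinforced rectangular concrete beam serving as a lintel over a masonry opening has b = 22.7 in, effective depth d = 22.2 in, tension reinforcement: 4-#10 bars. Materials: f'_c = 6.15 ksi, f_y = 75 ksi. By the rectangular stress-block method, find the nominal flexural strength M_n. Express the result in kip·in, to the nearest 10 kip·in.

M_n ≈ 7850 kip·in

A_s = 4 × 1.27 = 5.08 in².
T = A_s f_y = 5.08 × 75 = 381 kips.
a = T/(0.85 f'_c b) = 381/(0.85 × 6.15 × 22.7) = 3.211 in.
M_n = T(d − a/2) = 381 × (22.2 − 1.6055) = 7846.5 kip·in.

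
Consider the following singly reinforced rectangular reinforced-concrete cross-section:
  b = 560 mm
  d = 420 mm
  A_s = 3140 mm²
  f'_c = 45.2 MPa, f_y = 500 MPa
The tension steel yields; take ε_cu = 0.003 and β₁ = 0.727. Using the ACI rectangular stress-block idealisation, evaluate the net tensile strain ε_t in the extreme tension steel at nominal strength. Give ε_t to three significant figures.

ε_t ≈ 0.00955

a = A_s f_y/(0.85 f'_c b) = 72.97 mm.
β₁ = 0.727, so c = a/β₁ = 72.97/0.727 = 100.37 mm.
From the linear strain diagram with ε_cu = 0.003: ε_t = 0.003 (d − c)/c = 0.003 × (420 − 100.37)/100.37 = 0.00955.
Since ε_t ≥ 0.005, the section is tension-controlled.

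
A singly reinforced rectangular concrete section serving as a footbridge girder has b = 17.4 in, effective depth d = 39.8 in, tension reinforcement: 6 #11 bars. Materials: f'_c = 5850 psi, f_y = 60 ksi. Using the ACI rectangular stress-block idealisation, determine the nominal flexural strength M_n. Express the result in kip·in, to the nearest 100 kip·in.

A_s = 6 × 1.56 = 9.36 in².
T = A_s f_y = 9.36 × 60 = 561.6 kips.
a = T/(0.85 f'_c b) = 561.6/(0.85 × 5.85 × 17.4) = 6.491 in.
M_n = T(d − a/2) = 561.6 × (39.8 − 3.2455) = 20529.0 kip·in.

M_n ≈ 20500 kip·in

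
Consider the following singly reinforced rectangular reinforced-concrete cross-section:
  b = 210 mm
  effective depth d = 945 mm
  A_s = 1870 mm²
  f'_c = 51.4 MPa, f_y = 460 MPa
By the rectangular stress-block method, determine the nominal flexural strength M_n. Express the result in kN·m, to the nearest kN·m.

M_n ≈ 773 kN·m

T = A_s f_y = 1870 × 460 = 860200 N = 860.2 kN.
From C = T: a = T/(0.85 f'_c b) = 860200/(0.85 × 51.4 × 210) = 93.76 mm.
M_n = T(d − a/2) = 860.2 kN × (945 − 46.88) mm = 772.56 kN·m.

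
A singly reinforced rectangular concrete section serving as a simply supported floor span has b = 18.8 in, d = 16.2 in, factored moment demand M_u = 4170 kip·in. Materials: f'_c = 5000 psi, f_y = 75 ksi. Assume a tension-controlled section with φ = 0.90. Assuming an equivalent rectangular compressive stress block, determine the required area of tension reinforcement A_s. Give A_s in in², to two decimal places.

A_s ≈ 4.37 in²

M_n = M_u/φ = 4170/0.90 = 4633.33 kip·in.
From M_n = 0.85 f'_c a b (d − a/2):
a = d − √(d² − 2M_n/(0.85 f'_c b)) = 16.2 − √(16.2² − 2 × 4633.33/(0.85 × 5 × 18.8)) = 4.098 in.
A_s = 0.85 f'_c a b / f_y = 0.85 × 5 × 4.098 × 18.8 / 75 = 4.366 in².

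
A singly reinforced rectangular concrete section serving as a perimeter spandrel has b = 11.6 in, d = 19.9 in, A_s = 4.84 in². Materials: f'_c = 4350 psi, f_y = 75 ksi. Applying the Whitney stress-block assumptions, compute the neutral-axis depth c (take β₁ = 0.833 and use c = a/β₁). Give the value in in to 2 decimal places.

T = A_s f_y = 4.84 × 75 = 363 kips.
a = T/(0.85 f'_c b) = 363/(0.85 × 4.35 × 11.6) = 8.4633 in.
With β₁ = 0.833, c = a/β₁ = 8.4633/0.833 = 10.16 in.

c ≈ 10.16 in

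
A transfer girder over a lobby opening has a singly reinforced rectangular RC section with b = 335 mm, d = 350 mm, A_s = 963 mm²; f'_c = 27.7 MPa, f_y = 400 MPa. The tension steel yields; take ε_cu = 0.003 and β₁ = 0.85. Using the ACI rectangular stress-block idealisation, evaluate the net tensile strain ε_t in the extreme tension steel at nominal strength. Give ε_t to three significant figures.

a = A_s f_y/(0.85 f'_c b) = 48.84 mm.
β₁ = 0.85, so c = a/β₁ = 48.84/0.85 = 57.46 mm.
From the linear strain diagram with ε_cu = 0.003: ε_t = 0.003 (d − c)/c = 0.003 × (350 − 57.46)/57.46 = 0.0153.
Since ε_t ≥ 0.005, the section is tension-controlled.

ε_t ≈ 0.0153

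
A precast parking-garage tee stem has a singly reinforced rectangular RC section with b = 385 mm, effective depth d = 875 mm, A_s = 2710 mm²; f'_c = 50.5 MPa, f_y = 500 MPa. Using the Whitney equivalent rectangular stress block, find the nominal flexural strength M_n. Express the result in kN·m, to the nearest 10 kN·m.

T = A_s f_y = 2710 × 500 = 1355000 N = 1355 kN.
From C = T: a = T/(0.85 f'_c b) = 1355000/(0.85 × 50.5 × 385) = 81.99 mm.
M_n = T(d − a/2) = 1355 kN × (875 − 40.995) mm = 1130.08 kN·m.

M_n ≈ 1130 kN·m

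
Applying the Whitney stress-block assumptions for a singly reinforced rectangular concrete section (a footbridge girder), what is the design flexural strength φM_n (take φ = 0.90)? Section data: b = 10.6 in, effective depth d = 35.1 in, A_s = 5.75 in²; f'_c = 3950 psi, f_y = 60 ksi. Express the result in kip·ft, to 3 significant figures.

T = A_s f_y = 5.75 × 60 = 345 kips.
a = T/(0.85 f'_c b) = 345/(0.85 × 3.95 × 10.6) = 9.694 in.
M_n = T(d − a/2) = 345 × (35.1 − 4.847) = 10437.3 kip·in = 10437.3/12 = 869.78 kip·ft.
φM_n = 0.90 × 869.78 = 782.80 kip·ft.

φM_n ≈ 783 kip·ft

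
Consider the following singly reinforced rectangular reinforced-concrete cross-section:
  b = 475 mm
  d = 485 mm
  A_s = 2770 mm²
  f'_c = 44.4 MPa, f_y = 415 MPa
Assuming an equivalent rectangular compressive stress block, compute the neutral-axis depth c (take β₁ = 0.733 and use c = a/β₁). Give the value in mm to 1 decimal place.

c ≈ 87.5 mm

T = A_s f_y = 2770 × 415 = 1149550 N = 1149.55 kN.
Setting C = 0.85 f'_c a b equal to T: a = 1149550/(0.85 × 44.4 × 475) = 64.126 mm.
With β₁ = 0.733, c = a/β₁ = 64.126/0.733 = 87.5 mm.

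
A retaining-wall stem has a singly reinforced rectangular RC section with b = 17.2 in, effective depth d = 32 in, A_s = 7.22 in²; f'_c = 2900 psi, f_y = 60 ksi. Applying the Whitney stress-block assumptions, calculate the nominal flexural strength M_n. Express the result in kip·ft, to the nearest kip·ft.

M_n ≈ 971 kip·ft

T = A_s f_y = 7.22 × 60 = 433.2 kips.
a = T/(0.85 f'_c b) = 433.2/(0.85 × 2.9 × 17.2) = 10.217 in.
M_n = T(d − a/2) = 433.2 × (32 − 5.1085) = 11649.4 kip·in = 11649.4/12 = 970.78 kip·ft.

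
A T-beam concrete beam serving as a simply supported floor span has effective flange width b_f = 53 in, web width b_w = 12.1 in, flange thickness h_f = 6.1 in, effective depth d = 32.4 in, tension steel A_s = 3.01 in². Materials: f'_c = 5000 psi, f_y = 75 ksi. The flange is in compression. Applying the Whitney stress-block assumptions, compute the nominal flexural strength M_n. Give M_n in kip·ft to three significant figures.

M_n ≈ 600 kip·ft

Tension: T = A_s f_y = 3.01 × 75 = 225.75 kips.
Try a within the flange: a = T/(0.85 f'_c b_f) = 225.75/(0.85 × 5 × 53) = 1.002 in.
Since a = 1.002 ≤ h_f = 6.1 in, the stress block lies entirely in the flange; analyse as a rectangular beam of width b_f.
M_n = T(d − a/2) = 225.75 × (32.4 − 0.501) = 7201.2 kip·in.
M_n = 7201.2/12 = 600.10 kip·ft.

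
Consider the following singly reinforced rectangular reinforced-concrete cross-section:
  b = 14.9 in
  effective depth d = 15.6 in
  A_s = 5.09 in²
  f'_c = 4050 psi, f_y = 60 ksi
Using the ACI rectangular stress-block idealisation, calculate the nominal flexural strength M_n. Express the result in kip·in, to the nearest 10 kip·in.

T = A_s f_y = 5.09 × 60 = 305.4 kips.
a = T/(0.85 f'_c b) = 305.4/(0.85 × 4.05 × 14.9) = 5.954 in.
M_n = T(d − a/2) = 305.4 × (15.6 − 2.977) = 3855.1 kip·in.

M_n ≈ 3860 kip·in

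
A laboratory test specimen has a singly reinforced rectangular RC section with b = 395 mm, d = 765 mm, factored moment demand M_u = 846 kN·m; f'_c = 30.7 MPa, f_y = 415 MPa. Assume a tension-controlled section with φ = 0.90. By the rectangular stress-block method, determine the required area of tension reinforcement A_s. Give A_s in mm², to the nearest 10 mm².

A_s ≈ 3240 mm²

M_n = M_u/φ = 846/0.90 = 940 kN·m.
With M_n = 0.85 f'_c a b (d − a/2), solve the quadratic for a:
a = d − √(d² − 2M_n/(0.85 f'_c b)) = 765 − √(765² − 2 × 940×10⁶/(0.85 × 30.7 × 395)) = 130.31 mm.
A_s = 0.85 f'_c a b / f_y = 0.85 × 30.7 × 130.31 × 395 / 415 = 3236.6 mm².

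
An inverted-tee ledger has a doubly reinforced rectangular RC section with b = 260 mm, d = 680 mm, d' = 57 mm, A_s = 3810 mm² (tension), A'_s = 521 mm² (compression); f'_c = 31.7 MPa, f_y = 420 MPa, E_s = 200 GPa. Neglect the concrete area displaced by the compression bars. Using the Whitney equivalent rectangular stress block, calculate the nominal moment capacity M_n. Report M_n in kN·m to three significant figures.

Assume both tension and compression steel yield.
Net tension couple steel: A_s − A'_s = 3289 mm².
a = (A_s − A'_s) f_y / (0.85 f'_c b) = 1381380/(0.85 × 31.7 × 260) = 197.18 mm.
c = a/β₁ = 197.18/0.824 = 239.30 mm; ε'_s = 0.003(c − d')/c = 0.0023 ≥ f_y/E_s = 0.0021, so compression steel does yield.
M_n = (A_s − A'_s) f_y (d − a/2) + A'_s f_y (d − d') = [1381380 × (680 − 98.59) + 218820 × (680 − 57)] × 10⁻⁶ = 803.15 + 136.32 = 939.47 kN·m.

M_n ≈ 939 kN·m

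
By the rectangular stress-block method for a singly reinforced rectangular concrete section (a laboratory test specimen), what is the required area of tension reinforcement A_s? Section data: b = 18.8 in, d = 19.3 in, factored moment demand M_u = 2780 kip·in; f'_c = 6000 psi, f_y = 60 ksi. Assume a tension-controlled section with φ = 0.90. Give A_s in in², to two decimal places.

A_s ≈ 2.79 in²

M_n = M_u/φ = 2780/0.90 = 3088.89 kip·in.
From M_n = 0.85 f'_c a b (d − a/2):
a = d − √(d² − 2M_n/(0.85 f'_c b)) = 19.3 − √(19.3² − 2 × 3088.89/(0.85 × 6 × 18.8)) = 1.748 in.
A_s = 0.85 f'_c a b / f_y = 0.85 × 6 × 1.748 × 18.8 / 60 = 2.793 in².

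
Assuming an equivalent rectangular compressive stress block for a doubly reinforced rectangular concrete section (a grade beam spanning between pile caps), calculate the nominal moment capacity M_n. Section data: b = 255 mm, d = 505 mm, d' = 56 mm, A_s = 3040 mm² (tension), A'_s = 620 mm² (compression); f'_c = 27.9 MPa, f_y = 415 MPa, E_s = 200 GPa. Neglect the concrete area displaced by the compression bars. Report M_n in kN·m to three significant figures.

M_n ≈ 539 kN·m

Assume both tension and compression steel yield.
Net tension couple steel: A_s − A'_s = 2420 mm².
a = (A_s − A'_s) f_y / (0.85 f'_c b) = 1004300/(0.85 × 27.9 × 255) = 166.07 mm.
c = a/β₁ = 166.07/0.85 = 195.38 mm; ε'_s = 0.003(c − d')/c = 0.0021 ≥ f_y/E_s = 0.0021, so compression steel does yield.
M_n = (A_s − A'_s) f_y (d − a/2) + A'_s f_y (d − d') = [1004300 × (505 − 83.035) + 257300 × (505 − 56)] × 10⁻⁶ = 423.78 + 115.53 = 539.31 kN·m.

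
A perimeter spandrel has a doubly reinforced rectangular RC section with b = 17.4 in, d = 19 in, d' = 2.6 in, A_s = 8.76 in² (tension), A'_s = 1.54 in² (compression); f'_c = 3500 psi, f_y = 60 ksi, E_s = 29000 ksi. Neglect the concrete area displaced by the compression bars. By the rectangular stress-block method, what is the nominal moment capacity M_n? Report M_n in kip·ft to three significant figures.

Assume both steels yield.
a = (A_s − A'_s) f_y/(0.85 f'_c b) = (8.76 − 1.54) × 60/(0.85 × 3.5 × 17.4) = 8.369 in.
c = a/β₁ = 8.369/0.85 = 9.846 in; ε'_s = 0.003(c − d')/c = 0.0022 ≥ ε_y = 0.0021, so the compression steel yields.
M_n = (A_s − A'_s) f_y (d − a/2) + A'_s f_y (d − d') = 433.2 × (19 − 4.1845) + 92.4 × (19 − 2.6) = 6418.1 + 1515.4 = 7933.5 kip·in = 7933.5/12 = 661.13 kip·ft.

M_n ≈ 661 kip·ft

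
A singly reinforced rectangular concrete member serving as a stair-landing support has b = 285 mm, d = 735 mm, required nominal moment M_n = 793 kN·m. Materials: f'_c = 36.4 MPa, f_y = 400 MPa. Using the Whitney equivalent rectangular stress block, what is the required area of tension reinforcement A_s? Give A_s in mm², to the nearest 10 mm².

With M_n = 0.85 f'_c a b (d − a/2), solve the quadratic for a:
a = d − √(d² − 2M_n/(0.85 f'_c b)) = 735 − √(735² − 2 × 793×10⁶/(0.85 × 36.4 × 285)) = 134.70 mm.
A_s = 0.85 f'_c a b / f_y = 0.85 × 36.4 × 134.70 × 285 / 400 = 2969.4 mm².

A_s ≈ 2970 mm²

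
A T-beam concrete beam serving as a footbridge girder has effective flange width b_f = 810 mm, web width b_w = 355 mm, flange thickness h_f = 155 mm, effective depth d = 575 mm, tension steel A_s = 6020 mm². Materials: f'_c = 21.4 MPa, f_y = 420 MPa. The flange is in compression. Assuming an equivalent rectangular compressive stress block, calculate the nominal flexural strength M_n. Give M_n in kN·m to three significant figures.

M_n ≈ 1230 kN·m

Tension: T = A_s f_y = 6020 × 420 = 2528400 N.
Try a within the flange: a = T/(0.85 f'_c b_f) = 2528400/(0.85 × 21.4 × 810) = 171.60 mm.
a = 171.60 > h_f = 155 mm: the block extends into the web. Split into flange-overhang and web parts.
C_f = 0.85 f'_c (b_f − b_w) h_f = 0.85 × 21.4 × (810 − 355) × 155 = 1282850 N.
Remaining web compression depth: a_w = (T − C_f)/(0.85 f'_c b_w) = (2528400 − 1282850)/(0.85 × 21.4 × 355) = 192.89 mm.
M_n = C_f(d − h_f/2) + (T − C_f)(d − a_w/2) = 1282850 × (575 − 77.5) + 1245550 × (575 − 96.445) = 638.22 + 596.06 = 1234.28 × 10⁶ N·mm.
M_n = 1234.28 kN·m.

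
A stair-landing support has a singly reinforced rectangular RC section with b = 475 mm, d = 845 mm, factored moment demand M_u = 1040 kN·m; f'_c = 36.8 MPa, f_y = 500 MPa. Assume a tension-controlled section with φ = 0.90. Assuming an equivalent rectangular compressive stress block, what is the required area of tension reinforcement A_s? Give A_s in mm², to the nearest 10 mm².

A_s ≈ 2900 mm²

M_n = M_u/φ = 1040/0.90 = 1155.56 kN·m.
With M_n = 0.85 f'_c a b (d − a/2), solve the quadratic for a:
a = d − √(d² − 2M_n/(0.85 f'_c b)) = 845 − √(845² − 2 × 1155.56×10⁶/(0.85 × 36.8 × 475)) = 97.69 mm.
A_s = 0.85 f'_c a b / f_y = 0.85 × 36.8 × 97.69 × 475 / 500 = 2903.0 mm².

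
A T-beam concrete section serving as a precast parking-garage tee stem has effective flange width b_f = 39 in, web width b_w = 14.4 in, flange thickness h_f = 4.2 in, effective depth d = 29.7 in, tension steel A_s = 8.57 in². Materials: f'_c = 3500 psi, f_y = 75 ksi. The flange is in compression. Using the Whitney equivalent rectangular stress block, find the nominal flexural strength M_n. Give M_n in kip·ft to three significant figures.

Tension: T = A_s f_y = 8.57 × 75 = 642.75 kips.
Try a within the flange: a = T/(0.85 f'_c b_f) = 642.75/(0.85 × 3.5 × 39) = 5.540 in.
a = 5.540 > h_f = 4.2 in: the block extends into the web. Split into flange-overhang and web parts.
C_f = 0.85 f'_c (b_f − b_w) h_f = 0.85 × 3.5 × (39 − 14.4) × 4.2 = 307.4 kips.
Remaining web compression depth: a_w = (T − C_f)/(0.85 f'_c b_w) = (642.75 − 307.4)/(0.85 × 3.5 × 14.4) = 7.828 in.
M_n = C_f(d − h_f/2) + (T − C_f)(d − a_w/2) = 307.4 × (29.7 − 2.1) + 335.35 × (29.7 − 3.914) = 8484.2 + 8647.3 = 17131.5 kip·in.
M_n = 17131.5/12 = 1427.63 kip·ft.

M_n ≈ 1430 kip·ft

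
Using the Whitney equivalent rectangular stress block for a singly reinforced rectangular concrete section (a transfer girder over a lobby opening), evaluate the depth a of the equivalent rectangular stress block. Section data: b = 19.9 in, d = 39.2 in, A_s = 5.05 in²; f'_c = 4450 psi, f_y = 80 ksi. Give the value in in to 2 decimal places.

a ≈ 5.37 in

T = A_s f_y = 5.05 × 80 = 404 kips.
a = T/(0.85 f'_c b) = 404/(0.85 × 4.45 × 19.9) = 5.37 in.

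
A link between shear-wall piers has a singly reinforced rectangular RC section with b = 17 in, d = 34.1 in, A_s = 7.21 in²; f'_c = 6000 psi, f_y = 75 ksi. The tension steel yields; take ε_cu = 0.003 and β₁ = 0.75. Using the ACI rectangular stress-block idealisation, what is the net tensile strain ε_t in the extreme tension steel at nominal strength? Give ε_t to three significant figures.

a = A_s f_y/(0.85 f'_c b) = 6.237 in.
β₁ = 0.75, so c = a/β₁ = 6.237/0.75 = 8.316 in.
From the linear strain diagram with ε_cu = 0.003: ε_t = 0.003 (d − c)/c = 0.003 × (34.1 − 8.316)/8.316 = 0.00930.
Since ε_t ≥ 0.005, the section is tension-controlled.

ε_t ≈ 0.00930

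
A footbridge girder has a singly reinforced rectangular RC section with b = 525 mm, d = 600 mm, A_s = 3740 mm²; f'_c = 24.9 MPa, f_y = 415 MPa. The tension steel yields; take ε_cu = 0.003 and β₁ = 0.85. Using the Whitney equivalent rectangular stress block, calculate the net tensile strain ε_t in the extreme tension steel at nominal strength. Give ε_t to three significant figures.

ε_t ≈ 0.00795

a = A_s f_y/(0.85 f'_c b) = 139.68 mm.
β₁ = 0.85, so c = a/β₁ = 139.68/0.85 = 164.33 mm.
From the linear strain diagram with ε_cu = 0.003: ε_t = 0.003 (d − c)/c = 0.003 × (600 − 164.33)/164.33 = 0.00795.
Since ε_t ≥ 0.005, the section is tension-controlled.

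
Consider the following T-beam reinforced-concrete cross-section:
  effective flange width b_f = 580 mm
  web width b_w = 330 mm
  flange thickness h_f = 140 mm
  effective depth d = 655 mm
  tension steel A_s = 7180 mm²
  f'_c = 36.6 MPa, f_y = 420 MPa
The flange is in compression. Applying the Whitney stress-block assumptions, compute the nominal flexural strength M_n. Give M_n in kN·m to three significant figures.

M_n ≈ 1720 kN·m

Tension: T = A_s f_y = 7180 × 420 = 3015600 N.
Try a within the flange: a = T/(0.85 f'_c b_f) = 3015600/(0.85 × 36.6 × 580) = 167.13 mm.
a = 167.13 > h_f = 140 mm: the block extends into the web. Split into flange-overhang and web parts.
C_f = 0.85 f'_c (b_f − b_w) h_f = 0.85 × 36.6 × (580 − 330) × 140 = 1088850 N.
Remaining web compression depth: a_w = (T − C_f)/(0.85 f'_c b_w) = (3015600 − 1088850)/(0.85 × 36.6 × 330) = 187.68 mm.
M_n = C_f(d − h_f/2) + (T − C_f)(d − a_w/2) = 1088850 × (655 − 70) + 1926750 × (655 − 93.84) = 636.98 + 1081.22 = 1718.20 × 10⁶ N·mm.
M_n = 1718.20 kN·m.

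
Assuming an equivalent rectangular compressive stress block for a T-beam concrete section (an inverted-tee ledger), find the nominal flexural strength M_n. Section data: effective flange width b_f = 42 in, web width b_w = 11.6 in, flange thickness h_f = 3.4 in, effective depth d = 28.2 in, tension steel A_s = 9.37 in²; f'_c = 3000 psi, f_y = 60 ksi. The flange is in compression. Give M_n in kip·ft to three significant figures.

M_n ≈ 1160 kip·ft

Tension: T = A_s f_y = 9.37 × 60 = 562.2 kips.
Try a within the flange: a = T/(0.85 f'_c b_f) = 562.2/(0.85 × 3 × 42) = 5.249 in.
a = 5.249 > h_f = 3.4 in: the block extends into the web. Split into flange-overhang and web parts.
C_f = 0.85 f'_c (b_f − b_w) h_f = 0.85 × 3 × (42 − 11.6) × 3.4 = 263.6 kips.
Remaining web compression depth: a_w = (T − C_f)/(0.85 f'_c b_w) = (562.2 − 263.6)/(0.85 × 3 × 11.6) = 10.095 in.
M_n = C_f(d − h_f/2) + (T − C_f)(d − a_w/2) = 263.6 × (28.2 − 1.7) + 298.6 × (28.2 − 5.0475) = 6985.4 + 6913.3 = 13898.7 kip·in.
M_n = 13898.7/12 = 1158.23 kip·ft.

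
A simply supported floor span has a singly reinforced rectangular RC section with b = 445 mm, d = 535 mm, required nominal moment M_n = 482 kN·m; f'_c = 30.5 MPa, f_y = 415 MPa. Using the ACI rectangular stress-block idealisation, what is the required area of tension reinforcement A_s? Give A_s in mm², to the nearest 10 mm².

With M_n = 0.85 f'_c a b (d − a/2), solve the quadratic for a:
a = d − √(d² − 2M_n/(0.85 f'_c b)) = 535 − √(535² − 2 × 482×10⁶/(0.85 × 30.5 × 445)) = 84.82 mm.
A_s = 0.85 f'_c a b / f_y = 0.85 × 30.5 × 84.82 × 445 / 415 = 2357.9 mm².

A_s ≈ 2360 mm²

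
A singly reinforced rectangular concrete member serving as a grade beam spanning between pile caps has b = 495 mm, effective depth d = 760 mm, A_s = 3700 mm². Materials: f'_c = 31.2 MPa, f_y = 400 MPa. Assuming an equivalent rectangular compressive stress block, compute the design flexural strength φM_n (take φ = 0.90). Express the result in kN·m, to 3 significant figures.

φM_n ≈ 937 kN·m

T = A_s f_y = 3700 × 400 = 1480000 N = 1480 kN.
From C = T: a = T/(0.85 f'_c b) = 1480000/(0.85 × 31.2 × 495) = 112.74 mm.
M_n = T(d − a/2) = 1480 kN × (760 − 56.37) mm = 1041.37 kN·m.
φM_n = 0.90 × 1041.37 = 937.23 kN·m.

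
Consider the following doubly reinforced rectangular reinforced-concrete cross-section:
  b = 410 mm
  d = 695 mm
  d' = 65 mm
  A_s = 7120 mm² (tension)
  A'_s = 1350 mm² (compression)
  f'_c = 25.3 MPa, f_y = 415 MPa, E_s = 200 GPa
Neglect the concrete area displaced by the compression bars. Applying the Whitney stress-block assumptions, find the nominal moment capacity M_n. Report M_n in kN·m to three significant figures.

Assume both tension and compression steel yield.
Net tension couple steel: A_s − A'_s = 5770 mm².
a = (A_s − A'_s) f_y / (0.85 f'_c b) = 2394550/(0.85 × 25.3 × 410) = 271.58 mm.
c = a/β₁ = 271.58/0.85 = 319.51 mm; ε'_s = 0.003(c − d')/c = 0.0024 ≥ f_y/E_s = 0.0021, so compression steel does yield.
M_n = (A_s − A'_s) f_y (d − a/2) + A'_s f_y (d − d') = [2394550 × (695 − 135.79) + 560250 × (695 − 65)] × 10⁻⁶ = 1339.06 + 352.96 = 1692.02 kN·m.

M_n ≈ 1690 kN·m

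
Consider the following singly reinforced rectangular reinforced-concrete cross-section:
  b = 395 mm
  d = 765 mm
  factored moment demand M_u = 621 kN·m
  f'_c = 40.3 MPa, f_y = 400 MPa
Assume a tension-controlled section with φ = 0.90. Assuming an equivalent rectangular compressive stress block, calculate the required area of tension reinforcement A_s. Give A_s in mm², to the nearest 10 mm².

A_s ≈ 2360 mm²

M_n = M_u/φ = 621/0.90 = 690 kN·m.
With M_n = 0.85 f'_c a b (d − a/2), solve the quadratic for a:
a = d − √(d² − 2M_n/(0.85 f'_c b)) = 765 − √(765² − 2 × 690×10⁶/(0.85 × 40.3 × 395)) = 69.85 mm.
A_s = 0.85 f'_c a b / f_y = 0.85 × 40.3 × 69.85 × 395 / 400 = 2362.8 mm².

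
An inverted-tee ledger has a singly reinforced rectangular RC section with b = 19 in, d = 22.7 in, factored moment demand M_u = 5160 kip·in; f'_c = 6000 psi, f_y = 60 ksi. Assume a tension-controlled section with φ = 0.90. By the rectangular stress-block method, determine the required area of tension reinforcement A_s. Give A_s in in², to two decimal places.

A_s ≈ 4.48 in²

M_n = M_u/φ = 5160/0.90 = 5733.33 kip·in.
From M_n = 0.85 f'_c a b (d − a/2):
a = d − √(d² − 2M_n/(0.85 f'_c b)) = 22.7 − √(22.7² − 2 × 5733.33/(0.85 × 6 × 19)) = 2.776 in.
A_s = 0.85 f'_c a b / f_y = 0.85 × 6 × 2.776 × 19 / 60 = 4.483 in².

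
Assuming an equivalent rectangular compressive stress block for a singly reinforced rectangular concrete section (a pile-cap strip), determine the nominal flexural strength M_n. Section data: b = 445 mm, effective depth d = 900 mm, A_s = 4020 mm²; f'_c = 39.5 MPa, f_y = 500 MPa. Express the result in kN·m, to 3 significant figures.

T = A_s f_y = 4020 × 500 = 2010000 N = 2010 kN.
From C = T: a = T/(0.85 f'_c b) = 2010000/(0.85 × 39.5 × 445) = 134.53 mm.
M_n = T(d − a/2) = 2010 kN × (900 − 67.265) mm = 1673.80 kN·m.

M_n ≈ 1670 kN·m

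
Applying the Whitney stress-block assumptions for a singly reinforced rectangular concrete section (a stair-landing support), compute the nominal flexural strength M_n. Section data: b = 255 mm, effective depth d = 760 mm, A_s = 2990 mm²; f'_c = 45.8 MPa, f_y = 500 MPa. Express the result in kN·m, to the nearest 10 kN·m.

M_n ≈ 1020 kN·m

T = A_s f_y = 2990 × 500 = 1495000 N = 1495 kN.
From C = T: a = T/(0.85 f'_c b) = 1495000/(0.85 × 45.8 × 255) = 150.60 mm.
M_n = T(d − a/2) = 1495 kN × (760 − 75.3) mm = 1023.63 kN·m.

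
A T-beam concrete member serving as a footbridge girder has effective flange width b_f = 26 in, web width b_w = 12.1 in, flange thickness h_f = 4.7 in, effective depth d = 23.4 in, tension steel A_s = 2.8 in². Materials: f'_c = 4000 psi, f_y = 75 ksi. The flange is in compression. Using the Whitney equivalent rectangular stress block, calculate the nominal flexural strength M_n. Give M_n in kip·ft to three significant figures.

Tension: T = A_s f_y = 2.8 × 75 = 210 kips.
Try a within the flange: a = T/(0.85 f'_c b_f) = 210/(0.85 × 4 × 26) = 2.376 in.
Since a = 2.376 ≤ h_f = 4.7 in, the stress block lies entirely in the flange; analyse as a rectangular beam of width b_f.
M_n = T(d − a/2) = 210 × (23.4 − 1.188) = 4664.5 kip·in.
M_n = 4664.5/12 = 388.71 kip·ft.

M_n ≈ 389 kip·ft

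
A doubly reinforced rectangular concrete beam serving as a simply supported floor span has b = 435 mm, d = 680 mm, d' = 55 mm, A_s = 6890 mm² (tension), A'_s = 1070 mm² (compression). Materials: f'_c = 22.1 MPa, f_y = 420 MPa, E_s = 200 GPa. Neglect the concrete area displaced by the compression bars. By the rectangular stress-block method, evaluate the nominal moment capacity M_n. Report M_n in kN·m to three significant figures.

M_n ≈ 1580 kN·m

Assume both tension and compression steel yield.
Net tension couple steel: A_s − A'_s = 5820 mm².
a = (A_s − A'_s) f_y / (0.85 f'_c b) = 2444400/(0.85 × 22.1 × 435) = 299.14 mm.
c = a/β₁ = 299.14/0.85 = 351.93 mm; ε'_s = 0.003(c − d')/c = 0.0025 ≥ f_y/E_s = 0.0021, so compression steel does yield.
M_n = (A_s − A'_s) f_y (d − a/2) + A'_s f_y (d − d') = [2444400 × (680 − 149.57) + 449400 × (680 − 55)] × 10⁻⁶ = 1296.58 + 280.88 = 1577.46 kN·m.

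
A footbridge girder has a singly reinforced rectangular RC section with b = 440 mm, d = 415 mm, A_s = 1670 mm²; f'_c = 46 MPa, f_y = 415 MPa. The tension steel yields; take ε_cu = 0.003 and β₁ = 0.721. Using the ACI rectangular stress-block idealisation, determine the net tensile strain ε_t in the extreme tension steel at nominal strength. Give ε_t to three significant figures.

ε_t ≈ 0.0193

a = A_s f_y/(0.85 f'_c b) = 40.28 mm.
β₁ = 0.721, so c = a/β₁ = 40.28/0.721 = 55.87 mm.
From the linear strain diagram with ε_cu = 0.003: ε_t = 0.003 (d − c)/c = 0.003 × (415 − 55.87)/55.87 = 0.0193.
Since ε_t ≥ 0.005, the section is tension-controlled.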